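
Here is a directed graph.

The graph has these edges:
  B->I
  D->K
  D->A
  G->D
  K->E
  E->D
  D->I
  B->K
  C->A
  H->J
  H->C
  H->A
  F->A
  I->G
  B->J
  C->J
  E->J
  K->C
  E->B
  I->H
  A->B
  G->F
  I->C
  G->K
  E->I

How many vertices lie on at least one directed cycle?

10

A vertex is on a directed cycle iff it belongs to a strongly connected component of size ≥ 2 (or has a self-loop).
The vertices on cycles are {A, B, C, D, E, F, G, H, I, K} — 10 in total.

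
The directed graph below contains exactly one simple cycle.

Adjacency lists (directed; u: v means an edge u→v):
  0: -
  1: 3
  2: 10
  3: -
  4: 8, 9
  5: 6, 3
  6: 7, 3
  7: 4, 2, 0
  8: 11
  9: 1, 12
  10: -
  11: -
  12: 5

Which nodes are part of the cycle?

4, 5, 6, 7, 9, 12

DFS with gray/black marking from 6:
6 gray
  7 gray
    4 gray
      8 gray
        11 gray
        11 black
      8 black
      9 gray
        1 gray
          3 gray
          3 black
        1 black
        12 gray
          5 gray
            5→6: 6 is gray → back edge
Back edge closes the cycle 6 → 7 → 4 → 9 → 12 → 5 → 6; its vertices are {4, 5, 6, 7, 9, 12}.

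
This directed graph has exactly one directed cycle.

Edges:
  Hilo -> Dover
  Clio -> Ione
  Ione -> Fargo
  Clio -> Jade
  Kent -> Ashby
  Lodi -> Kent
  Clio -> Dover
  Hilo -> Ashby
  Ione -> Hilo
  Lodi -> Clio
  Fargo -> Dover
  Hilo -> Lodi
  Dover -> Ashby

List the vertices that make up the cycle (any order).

Clio, Hilo, Ione, Lodi

DFS with gray/black marking from Clio:
Clio gray
  Jade gray
  Jade black
  Dover gray
    Ashby gray
    Ashby black
  Dover black
  Ione gray
    Hilo gray
      Lodi gray
        Lodi→Clio: Clio is gray → back edge
Back edge closes the cycle Clio → Ione → Hilo → Lodi → Clio; its vertices are {Clio, Hilo, Ione, Lodi}.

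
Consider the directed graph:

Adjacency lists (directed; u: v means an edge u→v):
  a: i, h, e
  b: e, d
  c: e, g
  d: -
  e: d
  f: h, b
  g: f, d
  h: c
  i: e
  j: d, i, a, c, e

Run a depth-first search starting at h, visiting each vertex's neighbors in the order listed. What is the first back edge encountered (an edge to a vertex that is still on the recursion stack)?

f->h

DFS from h (visiting each vertex's neighbors in the order listed); mark gray on enter, black on exit:
h gray
  c gray
    e gray
      d gray
      d black
    e black
    g gray
      f gray
        f→h: h is gray → back edge
First back edge: f → h.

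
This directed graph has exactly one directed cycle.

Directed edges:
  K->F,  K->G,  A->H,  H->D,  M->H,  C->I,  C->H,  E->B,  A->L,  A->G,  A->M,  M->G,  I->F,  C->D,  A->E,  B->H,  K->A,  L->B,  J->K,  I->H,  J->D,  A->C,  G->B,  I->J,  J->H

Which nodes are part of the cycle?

DFS with gray/black marking from K:
K gray
  G gray
    B gray
      H gray
        D gray
        D black
      H black
    B black
  G black
  A gray
    E gray
      E→B: B black — skip
    E black
    A→H: H black — skip
    C gray
      C→H: H black — skip
      I gray
        I→H: H black — skip
        F gray
        F black
        J gray
          J→H: H black — skip
          J→D: D black — skip
          J→K: K is gray → back edge
Back edge closes the cycle K → A → C → I → J → K; its vertices are {A, C, I, J, K}.

A, C, I, J, K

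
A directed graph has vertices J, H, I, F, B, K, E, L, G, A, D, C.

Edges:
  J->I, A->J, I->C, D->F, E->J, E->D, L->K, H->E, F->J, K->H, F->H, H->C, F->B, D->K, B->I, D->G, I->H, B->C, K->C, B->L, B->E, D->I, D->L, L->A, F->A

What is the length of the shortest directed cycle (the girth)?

For each vertex v, BFS finds the shortest path from v back to v.
The shortest such closed walk is D → F → H → E → D, length 4.

4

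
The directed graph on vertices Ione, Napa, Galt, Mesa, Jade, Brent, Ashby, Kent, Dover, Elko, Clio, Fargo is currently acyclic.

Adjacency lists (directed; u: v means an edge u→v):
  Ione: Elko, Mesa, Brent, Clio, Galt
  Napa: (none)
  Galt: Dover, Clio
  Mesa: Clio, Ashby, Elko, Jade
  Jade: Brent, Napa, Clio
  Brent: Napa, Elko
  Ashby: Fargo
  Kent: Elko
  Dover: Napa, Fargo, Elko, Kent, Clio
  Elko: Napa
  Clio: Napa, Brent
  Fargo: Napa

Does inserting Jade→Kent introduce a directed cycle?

No

Adding Jade→Kent creates a cycle iff Kent can already reach Jade.
Explore from Kent: no path reaches Jade. The graph stays acyclic.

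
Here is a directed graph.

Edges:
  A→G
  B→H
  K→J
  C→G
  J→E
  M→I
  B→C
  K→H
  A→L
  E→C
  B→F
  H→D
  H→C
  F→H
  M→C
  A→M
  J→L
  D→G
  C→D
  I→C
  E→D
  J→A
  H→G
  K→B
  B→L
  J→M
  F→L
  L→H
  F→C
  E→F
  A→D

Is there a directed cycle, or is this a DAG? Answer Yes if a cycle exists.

No

DFS with white/gray/black marking, starting from E:
E gray
  C gray
    G gray
    G black
    D gray
      D→G: G black — skip
    D black
  C black
  E→D: D black — skip
  F gray
    L gray
      H gray
        H→G: G black — skip
        H→C: C black — skip
        H→D: D black — skip
      H black
    L black
    F→C: C black — skip
    F→H: H black — skip
  F black
E black
A gray
  M gray
    I gray
      I→C: C black — skip
    I black
    M→C: C black — skip
  M black
  A→D: D black — skip
  A→G: G black — skip
  A→L: L black — skip
A black
B gray
  B→H: H black — skip
  B→C: C black — skip
  B→L: L black — skip
  B→F: F black — skip
B black
J gray
  J→L: L black — skip
  J→E: E black — skip
  J→A: A black — skip
  J→M: M black — skip
J black
K gray
  K→J: J black — skip
  K→B: B black — skip
  K→H: H black — skip
K black
Every edge goes to a white or black vertex — no back edge, so the graph is acyclic.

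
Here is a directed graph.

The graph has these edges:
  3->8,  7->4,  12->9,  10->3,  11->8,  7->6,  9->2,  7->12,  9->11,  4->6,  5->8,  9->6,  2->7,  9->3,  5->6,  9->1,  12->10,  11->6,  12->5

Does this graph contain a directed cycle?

DFS with white/gray/black marking, starting from 12:
12 gray
  9 gray
    11 gray
      6 gray
      6 black
      8 gray
      8 black
    11 black
    9→6: 6 black — skip
    2 gray
      7 gray
        7→6: 6 black — skip
        4 gray
          4→6: 6 black — skip
        4 black
        7→12: 12 is gray → back edge
Back edge found, so a cycle exists: 12 → 9 → 2 → 7 → 12.

Yes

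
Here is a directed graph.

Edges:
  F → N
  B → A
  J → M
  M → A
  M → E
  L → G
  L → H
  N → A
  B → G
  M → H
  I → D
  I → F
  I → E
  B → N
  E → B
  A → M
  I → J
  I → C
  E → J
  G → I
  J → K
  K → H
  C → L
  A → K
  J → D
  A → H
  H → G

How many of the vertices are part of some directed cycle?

13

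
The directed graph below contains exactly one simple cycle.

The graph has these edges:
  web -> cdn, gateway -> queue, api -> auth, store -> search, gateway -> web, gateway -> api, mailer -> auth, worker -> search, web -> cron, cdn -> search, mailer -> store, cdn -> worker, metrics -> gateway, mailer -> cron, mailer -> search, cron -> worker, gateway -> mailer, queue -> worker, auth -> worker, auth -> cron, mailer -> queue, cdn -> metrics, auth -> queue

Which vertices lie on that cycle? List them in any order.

DFS with gray/black marking from metrics:
metrics gray
  gateway gray
    mailer gray
      queue gray
        worker gray
          search gray
          search black
        worker black
      queue black
      mailer→search: search black — skip
      store gray
        store→search: search black — skip
      store black
      cron gray
        cron→worker: worker black — skip
      cron black
      auth gray
        auth→queue: queue black — skip
        auth→worker: worker black — skip
        auth→cron: cron black — skip
      auth black
    mailer black
    gateway→queue: queue black — skip
    web gray
      cdn gray
        cdn→metrics: metrics is gray → back edge
Back edge closes the cycle metrics → gateway → web → cdn → metrics; its vertices are {cdn, web, gateway, metrics}.

cdn, web, gateway, metrics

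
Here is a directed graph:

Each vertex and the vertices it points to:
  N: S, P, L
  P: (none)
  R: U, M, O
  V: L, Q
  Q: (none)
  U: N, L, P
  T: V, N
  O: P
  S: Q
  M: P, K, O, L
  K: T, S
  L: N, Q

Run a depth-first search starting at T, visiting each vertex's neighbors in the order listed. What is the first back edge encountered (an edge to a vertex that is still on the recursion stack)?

N->L

DFS from T (visiting each vertex's neighbors in the order listed); mark gray on enter, black on exit:
T gray
  V gray
    L gray
      N gray
        S gray
          Q gray
          Q black
        S black
        P gray
        P black
        N→L: L is gray → back edge
First back edge: N → L.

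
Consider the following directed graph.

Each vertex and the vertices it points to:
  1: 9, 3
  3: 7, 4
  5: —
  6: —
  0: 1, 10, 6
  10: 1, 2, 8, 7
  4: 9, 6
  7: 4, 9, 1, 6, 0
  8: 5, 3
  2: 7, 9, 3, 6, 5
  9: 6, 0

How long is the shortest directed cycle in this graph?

3

For each vertex v, BFS finds the shortest path from v back to v.
The shortest such closed walk is 0 → 1 → 9 → 0, length 3.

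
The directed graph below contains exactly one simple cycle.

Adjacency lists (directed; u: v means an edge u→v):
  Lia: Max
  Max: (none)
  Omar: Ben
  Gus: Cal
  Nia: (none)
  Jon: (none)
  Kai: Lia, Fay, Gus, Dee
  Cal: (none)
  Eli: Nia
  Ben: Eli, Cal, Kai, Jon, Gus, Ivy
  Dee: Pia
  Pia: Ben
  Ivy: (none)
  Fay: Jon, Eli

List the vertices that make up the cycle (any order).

DFS with gray/black marking from Ben:
Ben gray
  Eli gray
    Nia gray
    Nia black
  Eli black
  Cal gray
  Cal black
  Kai gray
    Lia gray
      Max gray
      Max black
    Lia black
    Fay gray
      Jon gray
      Jon black
      Fay→Eli: Eli black — skip
    Fay black
    Gus gray
      Gus→Cal: Cal black — skip
    Gus black
    Dee gray
      Pia gray
        Pia→Ben: Ben is gray → back edge
Back edge closes the cycle Ben → Kai → Dee → Pia → Ben; its vertices are {Ben, Dee, Kai, Pia}.

Ben, Dee, Kai, Pia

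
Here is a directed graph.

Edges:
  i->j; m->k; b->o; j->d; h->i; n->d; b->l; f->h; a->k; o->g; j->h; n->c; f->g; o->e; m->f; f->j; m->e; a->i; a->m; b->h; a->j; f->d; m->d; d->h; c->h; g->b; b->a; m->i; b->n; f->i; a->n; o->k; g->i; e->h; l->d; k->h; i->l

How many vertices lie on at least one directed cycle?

11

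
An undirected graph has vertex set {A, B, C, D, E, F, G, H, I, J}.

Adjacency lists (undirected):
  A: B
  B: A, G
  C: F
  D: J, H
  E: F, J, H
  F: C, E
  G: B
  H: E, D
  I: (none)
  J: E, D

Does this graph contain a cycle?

DFS, tracking each vertex's parent; an edge to a visited non-parent vertex closes a cycle.
Start from F:
visit F (parent –)
  visit C (parent F)
    C–F: parent, skip
  visit E (parent F)
    E–F: parent, skip
    visit J (parent E)
      J–E: parent, skip
      visit D (parent J)
        D–J: parent, skip
        visit H (parent D)
          H–E: E visited and ≠ parent → cycle
Cycle: E – J – D – H – E.

Yes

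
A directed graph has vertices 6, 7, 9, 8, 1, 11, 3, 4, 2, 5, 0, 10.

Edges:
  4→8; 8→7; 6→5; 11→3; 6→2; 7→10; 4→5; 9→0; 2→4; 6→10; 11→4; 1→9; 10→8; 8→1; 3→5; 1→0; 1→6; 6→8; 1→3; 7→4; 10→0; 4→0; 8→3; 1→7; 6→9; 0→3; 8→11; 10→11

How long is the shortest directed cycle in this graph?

3

For each vertex v, BFS finds the shortest path from v back to v.
The shortest such closed walk is 1 → 6 → 8 → 1, length 3.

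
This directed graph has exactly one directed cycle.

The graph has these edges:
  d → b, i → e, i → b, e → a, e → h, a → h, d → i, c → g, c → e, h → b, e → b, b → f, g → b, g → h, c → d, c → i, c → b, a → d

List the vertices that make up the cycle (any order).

a, d, e, i

DFS with gray/black marking from i:
i gray
  b gray
    f gray
    f black
  b black
  e gray
    e→b: b black — skip
    a gray
      h gray
        h→b: b black — skip
      h black
      d gray
        d→b: b black — skip
        d→i: i is gray → back edge
Back edge closes the cycle i → e → a → d → i; its vertices are {a, d, e, i}.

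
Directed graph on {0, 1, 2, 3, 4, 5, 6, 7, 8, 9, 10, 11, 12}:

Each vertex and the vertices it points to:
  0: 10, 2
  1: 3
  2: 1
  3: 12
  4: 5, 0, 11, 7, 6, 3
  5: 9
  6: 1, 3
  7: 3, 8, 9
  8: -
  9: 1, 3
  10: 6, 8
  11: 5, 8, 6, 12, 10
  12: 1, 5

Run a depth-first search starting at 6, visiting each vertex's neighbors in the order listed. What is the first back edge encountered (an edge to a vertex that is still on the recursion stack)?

12->1

DFS from 6 (visiting each vertex's neighbors in the order listed); mark gray on enter, black on exit:
6 gray
  1 gray
    3 gray
      12 gray
        12→1: 1 is gray → back edge
First back edge: 12 → 1.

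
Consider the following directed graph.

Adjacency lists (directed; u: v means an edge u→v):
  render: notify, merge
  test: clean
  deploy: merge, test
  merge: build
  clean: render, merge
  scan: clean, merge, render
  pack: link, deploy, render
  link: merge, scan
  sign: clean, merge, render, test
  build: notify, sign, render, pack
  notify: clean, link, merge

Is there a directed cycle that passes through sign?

Yes

sign is on a cycle iff sign can reach itself via ≥1 edge.
sign → merge → build → sign — yes.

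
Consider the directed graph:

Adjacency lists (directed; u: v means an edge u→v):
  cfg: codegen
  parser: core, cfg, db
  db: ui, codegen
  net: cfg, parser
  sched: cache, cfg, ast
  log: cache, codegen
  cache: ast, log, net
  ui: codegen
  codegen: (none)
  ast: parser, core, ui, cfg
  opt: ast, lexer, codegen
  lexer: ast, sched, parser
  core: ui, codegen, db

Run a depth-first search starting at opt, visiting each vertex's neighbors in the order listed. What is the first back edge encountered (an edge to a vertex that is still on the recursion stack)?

DFS from opt (visiting each vertex's neighbors in the order listed); mark gray on enter, black on exit:
opt gray
  ast gray
    parser gray
      core gray
        ui gray
          codegen gray
          codegen black
        ui black
        core→codegen: codegen black — skip
        db gray
          db→ui: ui black — skip
          db→codegen: codegen black — skip
        db black
      core black
      cfg gray
        cfg→codegen: codegen black — skip
      cfg black
      parser→db: db black — skip
    parser black
    ast→core: core black — skip
    ast→ui: ui black — skip
    ast→cfg: cfg black — skip
  ast black
  lexer gray
    lexer→ast: ast black — skip
    sched gray
      cache gray
        cache→ast: ast black — skip
        log gray
          log→cache: cache is gray → back edge
First back edge: log → cache.

log->cache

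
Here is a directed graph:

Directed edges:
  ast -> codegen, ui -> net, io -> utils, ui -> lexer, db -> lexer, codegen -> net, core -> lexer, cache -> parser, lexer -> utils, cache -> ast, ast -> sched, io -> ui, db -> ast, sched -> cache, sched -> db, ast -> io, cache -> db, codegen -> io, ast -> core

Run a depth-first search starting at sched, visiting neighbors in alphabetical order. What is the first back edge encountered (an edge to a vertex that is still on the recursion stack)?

DFS from sched (visiting neighbors in alphabetical order); mark gray on enter, black on exit:
sched gray
  cache gray
    ast gray
      codegen gray
        io gray
          ui gray
            lexer gray
              utils gray
              utils black
            lexer black
            net gray
            net black
          ui black
          io→utils: utils black — skip
        io black
        codegen→net: net black — skip
      codegen black
      core gray
        core→lexer: lexer black — skip
      core black
      ast→io: io black — skip
      ast→sched: sched is gray → back edge
First back edge: ast → sched.

ast->sched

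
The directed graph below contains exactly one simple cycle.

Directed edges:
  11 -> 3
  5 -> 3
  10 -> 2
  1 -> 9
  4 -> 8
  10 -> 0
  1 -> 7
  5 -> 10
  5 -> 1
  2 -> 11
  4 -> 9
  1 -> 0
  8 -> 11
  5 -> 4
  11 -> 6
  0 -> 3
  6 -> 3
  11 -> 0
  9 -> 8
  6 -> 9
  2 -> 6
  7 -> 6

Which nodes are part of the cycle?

DFS with gray/black marking from 8:
8 gray
  11 gray
    6 gray
      9 gray
        9→8: 8 is gray → back edge
Back edge closes the cycle 8 → 11 → 6 → 9 → 8; its vertices are {6, 8, 9, 11}.

6, 8, 9, 11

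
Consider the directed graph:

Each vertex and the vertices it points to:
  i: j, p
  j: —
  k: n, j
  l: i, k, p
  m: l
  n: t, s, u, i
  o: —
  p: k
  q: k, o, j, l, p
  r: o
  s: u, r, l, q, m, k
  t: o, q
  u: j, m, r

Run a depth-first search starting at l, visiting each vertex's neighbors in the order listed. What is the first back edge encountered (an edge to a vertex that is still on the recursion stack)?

q->k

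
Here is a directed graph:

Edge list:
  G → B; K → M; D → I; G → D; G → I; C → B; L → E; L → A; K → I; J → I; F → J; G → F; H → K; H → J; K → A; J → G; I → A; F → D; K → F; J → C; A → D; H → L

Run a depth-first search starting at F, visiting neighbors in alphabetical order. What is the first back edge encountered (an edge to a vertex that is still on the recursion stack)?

DFS from F (visiting neighbors in alphabetical order); mark gray on enter, black on exit:
F gray
  D gray
    I gray
      A gray
        A→D: D is gray → back edge
First back edge: A → D.

A->D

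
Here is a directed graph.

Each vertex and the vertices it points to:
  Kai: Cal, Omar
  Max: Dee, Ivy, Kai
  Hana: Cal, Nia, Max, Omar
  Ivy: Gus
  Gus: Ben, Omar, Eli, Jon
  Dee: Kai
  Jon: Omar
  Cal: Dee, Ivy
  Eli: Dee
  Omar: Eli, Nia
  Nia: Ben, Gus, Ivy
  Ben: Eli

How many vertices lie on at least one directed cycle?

10

A vertex is on a directed cycle iff it belongs to a strongly connected component of size ≥ 2 (or has a self-loop).
The vertices on cycles are {Ben, Cal, Dee, Eli, Gus, Ivy, Jon, Kai, Nia, Omar} — 10 in total.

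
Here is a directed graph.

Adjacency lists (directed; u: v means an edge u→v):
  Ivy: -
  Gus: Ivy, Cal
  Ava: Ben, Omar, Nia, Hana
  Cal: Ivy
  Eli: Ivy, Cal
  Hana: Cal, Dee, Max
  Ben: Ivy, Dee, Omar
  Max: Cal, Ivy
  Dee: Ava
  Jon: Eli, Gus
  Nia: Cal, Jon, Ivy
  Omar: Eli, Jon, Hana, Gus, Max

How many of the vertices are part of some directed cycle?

5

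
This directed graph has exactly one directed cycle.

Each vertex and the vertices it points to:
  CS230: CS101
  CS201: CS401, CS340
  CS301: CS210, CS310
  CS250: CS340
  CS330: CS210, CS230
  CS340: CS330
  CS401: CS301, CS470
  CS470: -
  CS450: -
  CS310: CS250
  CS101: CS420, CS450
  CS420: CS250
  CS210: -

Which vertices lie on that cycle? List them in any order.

CS101, CS230, CS250, CS330, CS340, CS420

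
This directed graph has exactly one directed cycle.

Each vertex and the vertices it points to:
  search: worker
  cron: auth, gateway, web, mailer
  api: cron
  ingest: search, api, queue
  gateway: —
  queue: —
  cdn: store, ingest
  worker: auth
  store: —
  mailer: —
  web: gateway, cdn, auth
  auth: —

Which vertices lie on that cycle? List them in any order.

api, cdn, web, cron, ingest

DFS with gray/black marking from cdn:
cdn gray
  store gray
  store black
  ingest gray
    search gray
      worker gray
        auth gray
        auth black
      worker black
    search black
    api gray
      cron gray
        cron→auth: auth black — skip
        gateway gray
        gateway black
        web gray
          web→gateway: gateway black — skip
          web→cdn: cdn is gray → back edge
Back edge closes the cycle cdn → ingest → api → cron → web → cdn; its vertices are {api, cdn, web, cron, ingest}.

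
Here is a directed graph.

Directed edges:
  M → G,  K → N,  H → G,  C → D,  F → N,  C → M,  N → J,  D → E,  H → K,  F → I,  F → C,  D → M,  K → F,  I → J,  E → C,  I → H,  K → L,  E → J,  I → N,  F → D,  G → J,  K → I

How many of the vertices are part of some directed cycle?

7

A vertex is on a directed cycle iff it belongs to a strongly connected component of size ≥ 2 (or has a self-loop).
The vertices on cycles are {C, D, E, F, H, I, K} — 7 in total.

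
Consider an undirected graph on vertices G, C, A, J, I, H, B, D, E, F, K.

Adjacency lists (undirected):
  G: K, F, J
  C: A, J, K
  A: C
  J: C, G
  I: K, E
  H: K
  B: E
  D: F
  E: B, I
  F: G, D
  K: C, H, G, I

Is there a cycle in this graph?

DFS, tracking each vertex's parent; an edge to a visited non-parent vertex closes a cycle.
Start from A:
visit A (parent –)
  visit C (parent A)
    C–A: parent, skip
    visit J (parent C)
      J–C: parent, skip
      visit G (parent J)
        visit K (parent G)
          K–C: C visited and ≠ parent → cycle
Cycle: C – J – G – K – C.

Yes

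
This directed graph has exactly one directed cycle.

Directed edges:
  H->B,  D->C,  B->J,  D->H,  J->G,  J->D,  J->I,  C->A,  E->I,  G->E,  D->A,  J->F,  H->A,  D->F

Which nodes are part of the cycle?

B, D, H, J

DFS with gray/black marking from J:
J gray
  F gray
  F black
  D gray
    D→F: F black — skip
    H gray
      B gray
        B→J: J is gray → back edge
Back edge closes the cycle J → D → H → B → J; its vertices are {B, D, H, J}.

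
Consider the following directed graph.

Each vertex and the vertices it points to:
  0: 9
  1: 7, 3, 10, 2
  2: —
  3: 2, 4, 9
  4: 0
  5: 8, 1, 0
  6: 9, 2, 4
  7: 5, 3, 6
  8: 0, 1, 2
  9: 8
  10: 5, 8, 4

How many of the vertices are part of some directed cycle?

A vertex is on a directed cycle iff it belongs to a strongly connected component of size ≥ 2 (or has a self-loop).
The vertices on cycles are {0, 1, 3, 4, 5, 6, 7, 8, 9, 10} — 10 in total.

10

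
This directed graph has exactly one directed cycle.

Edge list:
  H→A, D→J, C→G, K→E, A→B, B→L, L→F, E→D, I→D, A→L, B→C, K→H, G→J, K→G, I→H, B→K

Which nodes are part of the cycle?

DFS with gray/black marking from H:
H gray
  A gray
    B gray
      L gray
        F gray
        F black
      L black
      C gray
        G gray
          J gray
          J black
        G black
      C black
      K gray
        E gray
          D gray
            D→J: J black — skip
          D black
        E black
        K→G: G black — skip
        K→H: H is gray → back edge
Back edge closes the cycle H → A → B → K → H; its vertices are {A, B, H, K}.

A, B, H, K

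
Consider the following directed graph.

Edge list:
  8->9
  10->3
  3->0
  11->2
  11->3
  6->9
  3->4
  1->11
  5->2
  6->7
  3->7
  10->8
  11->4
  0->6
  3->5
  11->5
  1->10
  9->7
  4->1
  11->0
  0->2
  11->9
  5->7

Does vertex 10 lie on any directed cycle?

Yes

10 is on a cycle iff 10 can reach itself via ≥1 edge.
10 → 3 → 4 → 1 → 10 — yes.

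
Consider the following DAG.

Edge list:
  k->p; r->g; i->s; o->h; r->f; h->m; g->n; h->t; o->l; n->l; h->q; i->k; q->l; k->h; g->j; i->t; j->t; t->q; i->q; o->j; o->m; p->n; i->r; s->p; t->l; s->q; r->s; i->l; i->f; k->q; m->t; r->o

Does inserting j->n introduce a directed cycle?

No

Adding j→n creates a cycle iff n can already reach j.
Explore from n: no path reaches j. The graph stays acyclic.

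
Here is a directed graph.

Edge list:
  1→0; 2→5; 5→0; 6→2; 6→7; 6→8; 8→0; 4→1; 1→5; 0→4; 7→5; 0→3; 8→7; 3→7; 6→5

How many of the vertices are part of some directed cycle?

A vertex is on a directed cycle iff it belongs to a strongly connected component of size ≥ 2 (or has a self-loop).
The vertices on cycles are {0, 1, 3, 4, 5, 7} — 6 in total.

6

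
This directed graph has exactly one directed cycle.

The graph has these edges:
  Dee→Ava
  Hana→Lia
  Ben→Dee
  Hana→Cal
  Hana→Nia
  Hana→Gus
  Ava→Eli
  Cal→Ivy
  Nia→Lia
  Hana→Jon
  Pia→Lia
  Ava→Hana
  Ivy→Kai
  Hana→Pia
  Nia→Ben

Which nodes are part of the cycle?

DFS with gray/black marking from Ava:
Ava gray
  Eli gray
  Eli black
  Hana gray
    Cal gray
      Ivy gray
        Kai gray
        Kai black
      Ivy black
    Cal black
    Lia gray
    Lia black
    Nia gray
      Nia→Lia: Lia black — skip
      Ben gray
        Dee gray
          Dee→Ava: Ava is gray → back edge
Back edge closes the cycle Ava → Hana → Nia → Ben → Dee → Ava; its vertices are {Ava, Ben, Dee, Nia, Hana}.

Ava, Ben, Dee, Nia, Hana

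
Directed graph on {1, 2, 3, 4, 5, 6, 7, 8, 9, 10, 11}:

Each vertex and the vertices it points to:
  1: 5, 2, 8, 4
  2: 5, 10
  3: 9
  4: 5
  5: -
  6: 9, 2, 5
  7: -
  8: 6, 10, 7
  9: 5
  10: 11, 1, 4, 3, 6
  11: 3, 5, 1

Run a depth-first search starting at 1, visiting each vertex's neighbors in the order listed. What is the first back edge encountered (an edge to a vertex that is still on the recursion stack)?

11->1

DFS from 1 (visiting each vertex's neighbors in the order listed); mark gray on enter, black on exit:
1 gray
  5 gray
  5 black
  2 gray
    2→5: 5 black — skip
    10 gray
      11 gray
        3 gray
          9 gray
            9→5: 5 black — skip
          9 black
        3 black
        11→5: 5 black — skip
        11→1: 1 is gray → back edge
First back edge: 11 → 1.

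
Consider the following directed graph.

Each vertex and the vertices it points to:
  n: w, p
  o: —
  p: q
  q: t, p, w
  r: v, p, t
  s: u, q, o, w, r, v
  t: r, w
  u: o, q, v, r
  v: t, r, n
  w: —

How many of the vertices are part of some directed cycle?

A vertex is on a directed cycle iff it belongs to a strongly connected component of size ≥ 2 (or has a self-loop).
The vertices on cycles are {n, p, q, r, t, v} — 6 in total.

6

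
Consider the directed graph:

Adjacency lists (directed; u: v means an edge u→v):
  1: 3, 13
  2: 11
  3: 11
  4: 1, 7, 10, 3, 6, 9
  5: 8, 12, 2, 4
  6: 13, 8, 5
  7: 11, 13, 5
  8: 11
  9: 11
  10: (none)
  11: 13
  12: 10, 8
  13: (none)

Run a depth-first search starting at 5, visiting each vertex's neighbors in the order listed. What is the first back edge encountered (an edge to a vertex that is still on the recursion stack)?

7->5

DFS from 5 (visiting each vertex's neighbors in the order listed); mark gray on enter, black on exit:
5 gray
  8 gray
    11 gray
      13 gray
      13 black
    11 black
  8 black
  12 gray
    10 gray
    10 black
    12→8: 8 black — skip
  12 black
  2 gray
    2→11: 11 black — skip
  2 black
  4 gray
    1 gray
      3 gray
        3→11: 11 black — skip
      3 black
      1→13: 13 black — skip
    1 black
    7 gray
      7→11: 11 black — skip
      7→13: 13 black — skip
      7→5: 5 is gray → back edge
First back edge: 7 → 5.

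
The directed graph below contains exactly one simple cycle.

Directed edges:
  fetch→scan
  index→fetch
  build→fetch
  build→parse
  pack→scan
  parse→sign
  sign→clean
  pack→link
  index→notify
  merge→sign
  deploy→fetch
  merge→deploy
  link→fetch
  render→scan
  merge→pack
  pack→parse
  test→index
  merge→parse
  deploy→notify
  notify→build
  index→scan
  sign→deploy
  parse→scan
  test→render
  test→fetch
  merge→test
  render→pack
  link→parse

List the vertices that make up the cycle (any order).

DFS with gray/black marking from sign:
sign gray
  deploy gray
    fetch gray
      scan gray
      scan black
    fetch black
    notify gray
      build gray
        build→fetch: fetch black — skip
        parse gray
          parse→sign: sign is gray → back edge
Back edge closes the cycle sign → deploy → notify → build → parse → sign; its vertices are {sign, build, parse, deploy, notify}.

sign, build, parse, deploy, notify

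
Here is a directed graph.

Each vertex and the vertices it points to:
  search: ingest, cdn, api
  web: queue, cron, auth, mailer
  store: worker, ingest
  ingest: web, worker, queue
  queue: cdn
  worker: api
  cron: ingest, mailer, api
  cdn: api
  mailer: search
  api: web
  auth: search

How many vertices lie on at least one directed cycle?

10

A vertex is on a directed cycle iff it belongs to a strongly connected component of size ≥ 2 (or has a self-loop).
The vertices on cycles are {api, cdn, web, auth, cron, queue, ingest, mailer, search, worker} — 10 in total.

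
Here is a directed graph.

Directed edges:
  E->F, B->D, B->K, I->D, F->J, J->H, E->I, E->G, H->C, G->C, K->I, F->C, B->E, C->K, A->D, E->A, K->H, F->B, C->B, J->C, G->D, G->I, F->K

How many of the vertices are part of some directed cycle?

8

A vertex is on a directed cycle iff it belongs to a strongly connected component of size ≥ 2 (or has a self-loop).
The vertices on cycles are {B, C, E, F, G, H, J, K} — 8 in total.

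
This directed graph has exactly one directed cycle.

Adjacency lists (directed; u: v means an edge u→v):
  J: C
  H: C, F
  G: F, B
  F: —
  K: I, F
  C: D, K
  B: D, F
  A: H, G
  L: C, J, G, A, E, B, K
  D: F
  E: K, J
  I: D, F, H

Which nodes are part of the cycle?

C, H, I, K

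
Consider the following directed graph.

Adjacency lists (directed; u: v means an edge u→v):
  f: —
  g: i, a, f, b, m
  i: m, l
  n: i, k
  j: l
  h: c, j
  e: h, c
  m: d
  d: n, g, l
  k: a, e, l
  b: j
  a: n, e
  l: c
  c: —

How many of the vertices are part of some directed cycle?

7

A vertex is on a directed cycle iff it belongs to a strongly connected component of size ≥ 2 (or has a self-loop).
The vertices on cycles are {a, d, g, i, k, m, n} — 7 in total.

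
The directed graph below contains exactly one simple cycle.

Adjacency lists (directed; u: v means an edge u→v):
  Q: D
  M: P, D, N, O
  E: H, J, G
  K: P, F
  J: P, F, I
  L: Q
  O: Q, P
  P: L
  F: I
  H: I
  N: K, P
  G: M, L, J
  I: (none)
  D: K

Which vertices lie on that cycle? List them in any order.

D, K, L, P, Q

DFS with gray/black marking from L:
L gray
  Q gray
    D gray
      K gray
        P gray
          P→L: L is gray → back edge
Back edge closes the cycle L → Q → D → K → P → L; its vertices are {D, K, L, P, Q}.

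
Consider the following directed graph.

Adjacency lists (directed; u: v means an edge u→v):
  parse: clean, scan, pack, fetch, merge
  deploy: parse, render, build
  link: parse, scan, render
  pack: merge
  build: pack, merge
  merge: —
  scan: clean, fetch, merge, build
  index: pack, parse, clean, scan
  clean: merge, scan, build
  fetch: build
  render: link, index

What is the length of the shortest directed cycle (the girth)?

For each vertex v, BFS finds the shortest path from v back to v.
The shortest such closed walk is render → link → render, length 2.

2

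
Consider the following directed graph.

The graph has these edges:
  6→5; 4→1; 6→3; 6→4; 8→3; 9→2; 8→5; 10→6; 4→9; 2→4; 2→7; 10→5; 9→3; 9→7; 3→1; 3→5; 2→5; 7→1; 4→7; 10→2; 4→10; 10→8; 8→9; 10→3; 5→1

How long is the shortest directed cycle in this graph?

3

For each vertex v, BFS finds the shortest path from v back to v.
The shortest such closed walk is 4 → 10 → 6 → 4, length 3.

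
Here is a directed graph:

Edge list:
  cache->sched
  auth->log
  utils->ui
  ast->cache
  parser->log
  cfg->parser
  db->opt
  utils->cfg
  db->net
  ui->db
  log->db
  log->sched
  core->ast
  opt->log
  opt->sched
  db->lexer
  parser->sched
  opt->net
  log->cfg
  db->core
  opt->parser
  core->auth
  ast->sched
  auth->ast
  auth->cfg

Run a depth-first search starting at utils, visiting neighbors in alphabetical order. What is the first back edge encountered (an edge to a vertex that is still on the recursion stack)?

DFS from utils (visiting neighbors in alphabetical order); mark gray on enter, black on exit:
utils gray
  cfg gray
    parser gray
      log gray
        log→cfg: cfg is gray → back edge
First back edge: log → cfg.

log→cfg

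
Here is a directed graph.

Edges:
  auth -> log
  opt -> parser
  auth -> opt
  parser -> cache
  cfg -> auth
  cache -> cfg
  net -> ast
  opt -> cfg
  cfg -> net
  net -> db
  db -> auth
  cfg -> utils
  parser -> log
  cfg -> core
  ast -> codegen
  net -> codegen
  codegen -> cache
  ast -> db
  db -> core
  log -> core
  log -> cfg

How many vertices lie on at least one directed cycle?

A vertex is on a directed cycle iff it belongs to a strongly connected component of size ≥ 2 (or has a self-loop).
The vertices on cycles are {db, ast, cfg, log, net, opt, auth, cache, parser, codegen} — 10 in total.

10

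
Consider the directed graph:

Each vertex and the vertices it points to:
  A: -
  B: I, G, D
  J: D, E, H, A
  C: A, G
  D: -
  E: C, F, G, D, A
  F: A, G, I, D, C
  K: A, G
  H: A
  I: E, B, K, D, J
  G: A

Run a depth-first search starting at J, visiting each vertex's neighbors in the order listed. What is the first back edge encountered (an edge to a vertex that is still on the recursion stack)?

DFS from J (visiting each vertex's neighbors in the order listed); mark gray on enter, black on exit:
J gray
  D gray
  D black
  E gray
    C gray
      A gray
      A black
      G gray
        G→A: A black — skip
      G black
    C black
    F gray
      F→A: A black — skip
      F→G: G black — skip
      I gray
        I→E: E is gray → back edge
First back edge: I → E.

I→E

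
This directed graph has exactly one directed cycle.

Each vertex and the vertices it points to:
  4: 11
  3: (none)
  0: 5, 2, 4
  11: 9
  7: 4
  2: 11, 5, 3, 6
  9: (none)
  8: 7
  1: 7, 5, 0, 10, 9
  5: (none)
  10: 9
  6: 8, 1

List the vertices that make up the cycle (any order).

0, 1, 2, 6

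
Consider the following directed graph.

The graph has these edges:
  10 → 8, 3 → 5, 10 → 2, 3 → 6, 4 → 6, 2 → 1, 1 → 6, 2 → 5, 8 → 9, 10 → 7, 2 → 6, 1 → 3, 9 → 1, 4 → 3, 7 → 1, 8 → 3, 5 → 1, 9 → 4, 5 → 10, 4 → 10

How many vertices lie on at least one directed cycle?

9

A vertex is on a directed cycle iff it belongs to a strongly connected component of size ≥ 2 (or has a self-loop).
The vertices on cycles are {1, 2, 3, 4, 5, 7, 8, 9, 10} — 9 in total.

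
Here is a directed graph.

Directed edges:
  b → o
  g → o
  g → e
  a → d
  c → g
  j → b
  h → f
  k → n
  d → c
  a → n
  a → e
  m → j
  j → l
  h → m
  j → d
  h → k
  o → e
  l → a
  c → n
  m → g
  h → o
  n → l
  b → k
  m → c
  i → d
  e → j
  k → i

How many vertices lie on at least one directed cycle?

12

A vertex is on a directed cycle iff it belongs to a strongly connected component of size ≥ 2 (or has a self-loop).
The vertices on cycles are {a, b, c, d, e, g, i, j, k, l, n, o} — 12 in total.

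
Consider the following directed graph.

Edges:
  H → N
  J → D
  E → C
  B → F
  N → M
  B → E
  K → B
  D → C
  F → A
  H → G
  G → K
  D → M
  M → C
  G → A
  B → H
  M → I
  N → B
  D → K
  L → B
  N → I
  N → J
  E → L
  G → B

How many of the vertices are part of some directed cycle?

A vertex is on a directed cycle iff it belongs to a strongly connected component of size ≥ 2 (or has a self-loop).
The vertices on cycles are {B, D, E, G, H, J, K, L, N} — 9 in total.

9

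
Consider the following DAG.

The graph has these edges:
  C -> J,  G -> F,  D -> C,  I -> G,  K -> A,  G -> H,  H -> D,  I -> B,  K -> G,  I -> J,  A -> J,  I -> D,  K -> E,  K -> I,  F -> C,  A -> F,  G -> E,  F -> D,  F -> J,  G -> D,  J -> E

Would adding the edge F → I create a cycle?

Adding F→I creates a cycle iff I can already reach F.
Path from I: I → G → F.
So I → … → F → I is a cycle.

Yes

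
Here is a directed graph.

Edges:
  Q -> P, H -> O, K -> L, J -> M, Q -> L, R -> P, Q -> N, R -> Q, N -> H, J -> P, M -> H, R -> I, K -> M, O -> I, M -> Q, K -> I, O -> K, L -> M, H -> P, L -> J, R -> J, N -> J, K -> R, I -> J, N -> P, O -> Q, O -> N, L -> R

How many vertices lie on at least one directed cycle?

A vertex is on a directed cycle iff it belongs to a strongly connected component of size ≥ 2 (or has a self-loop).
The vertices on cycles are {H, I, J, K, L, M, N, O, Q, R} — 10 in total.

10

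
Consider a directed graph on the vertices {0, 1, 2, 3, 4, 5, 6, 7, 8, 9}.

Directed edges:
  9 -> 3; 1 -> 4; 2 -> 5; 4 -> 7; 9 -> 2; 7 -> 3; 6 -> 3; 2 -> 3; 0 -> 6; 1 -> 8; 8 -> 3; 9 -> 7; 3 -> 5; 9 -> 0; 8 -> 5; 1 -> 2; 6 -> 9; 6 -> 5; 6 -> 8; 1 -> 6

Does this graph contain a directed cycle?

Yes

DFS with white/gray/black marking, starting from 9:
9 gray
  0 gray
    6 gray
      8 gray
        5 gray
        5 black
        3 gray
          3→5: 5 black — skip
        3 black
      8 black
      6→9: 9 is gray → back edge
Back edge found, so a cycle exists: 9 → 0 → 6 → 9.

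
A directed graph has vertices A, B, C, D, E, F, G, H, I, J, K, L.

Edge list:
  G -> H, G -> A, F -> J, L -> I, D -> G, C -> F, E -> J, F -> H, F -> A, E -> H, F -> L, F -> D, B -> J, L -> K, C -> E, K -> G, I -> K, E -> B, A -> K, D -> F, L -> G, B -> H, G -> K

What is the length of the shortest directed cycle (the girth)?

For each vertex v, BFS finds the shortest path from v back to v.
The shortest such closed walk is F → D → F, length 2.

2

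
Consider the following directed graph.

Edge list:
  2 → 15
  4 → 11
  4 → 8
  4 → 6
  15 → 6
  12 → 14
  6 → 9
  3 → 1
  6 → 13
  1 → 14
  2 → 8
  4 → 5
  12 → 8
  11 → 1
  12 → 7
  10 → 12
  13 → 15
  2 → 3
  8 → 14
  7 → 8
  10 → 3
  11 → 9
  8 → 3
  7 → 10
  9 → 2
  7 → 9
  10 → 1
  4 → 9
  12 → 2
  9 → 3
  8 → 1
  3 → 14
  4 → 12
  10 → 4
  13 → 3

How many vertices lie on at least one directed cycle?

9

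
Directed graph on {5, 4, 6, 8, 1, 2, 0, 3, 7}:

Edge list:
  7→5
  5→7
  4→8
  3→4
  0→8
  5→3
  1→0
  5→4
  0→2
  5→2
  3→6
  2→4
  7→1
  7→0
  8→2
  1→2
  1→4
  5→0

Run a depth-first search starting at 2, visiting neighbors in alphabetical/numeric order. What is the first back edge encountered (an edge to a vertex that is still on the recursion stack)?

DFS from 2 (visiting neighbors in alphabetical/numeric order); mark gray on enter, black on exit:
2 gray
  4 gray
    8 gray
      8→2: 2 is gray → back edge
First back edge: 8 → 2.

8→2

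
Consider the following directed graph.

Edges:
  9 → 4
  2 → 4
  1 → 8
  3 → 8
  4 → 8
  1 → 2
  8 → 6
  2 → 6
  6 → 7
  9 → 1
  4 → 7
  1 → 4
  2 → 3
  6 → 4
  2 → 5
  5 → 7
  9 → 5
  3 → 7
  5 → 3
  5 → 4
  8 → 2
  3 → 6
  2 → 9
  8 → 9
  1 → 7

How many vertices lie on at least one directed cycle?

A vertex is on a directed cycle iff it belongs to a strongly connected component of size ≥ 2 (or has a self-loop).
The vertices on cycles are {1, 2, 3, 4, 5, 6, 8, 9} — 8 in total.

8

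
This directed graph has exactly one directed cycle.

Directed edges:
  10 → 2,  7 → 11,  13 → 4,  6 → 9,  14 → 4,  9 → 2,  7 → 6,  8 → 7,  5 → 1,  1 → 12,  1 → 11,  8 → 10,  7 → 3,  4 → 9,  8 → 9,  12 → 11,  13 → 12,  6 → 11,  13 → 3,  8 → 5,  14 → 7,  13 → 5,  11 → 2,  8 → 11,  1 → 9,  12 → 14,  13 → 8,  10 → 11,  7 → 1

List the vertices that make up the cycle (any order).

1, 7, 12, 14

DFS with gray/black marking from 12:
12 gray
  11 gray
    2 gray
    2 black
  11 black
  14 gray
    4 gray
      9 gray
        9→2: 2 black — skip
      9 black
    4 black
    7 gray
      6 gray
        6→9: 9 black — skip
        6→11: 11 black — skip
      6 black
      3 gray
      3 black
      1 gray
        1→11: 11 black — skip
        1→12: 12 is gray → back edge
Back edge closes the cycle 12 → 14 → 7 → 1 → 12; its vertices are {1, 7, 12, 14}.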